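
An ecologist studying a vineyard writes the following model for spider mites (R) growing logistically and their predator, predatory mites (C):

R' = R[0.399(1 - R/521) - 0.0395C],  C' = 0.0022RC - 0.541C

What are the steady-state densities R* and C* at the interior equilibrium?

From dC/dt = 0 with C > 0: 0.0022R* = 0.541, so R* = 246.
Substitute into dR/dt = 0: 0.399(1 - 246/521) = 0.0395C*.
The bracket is 0.528, giving C* = 0.211/0.0395 = 5.33.

R* ≈ 246, C* ≈ 5.33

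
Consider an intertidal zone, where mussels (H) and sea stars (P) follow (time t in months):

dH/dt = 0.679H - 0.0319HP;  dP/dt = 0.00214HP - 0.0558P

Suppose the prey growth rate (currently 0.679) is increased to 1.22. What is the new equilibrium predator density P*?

P* ≈ 38.2

At the interior fixed point, setting dH/dt = 0 with H > 0 fixes P* = (prey growth rate)/(HP coefficient) — independent of the other coefficients.
With the change, P* = 1.22/0.0319 = 38.2; it rises from 21.3.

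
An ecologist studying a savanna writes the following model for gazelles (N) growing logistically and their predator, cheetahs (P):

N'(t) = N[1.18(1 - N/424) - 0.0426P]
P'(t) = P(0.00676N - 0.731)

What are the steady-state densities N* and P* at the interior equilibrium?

N* ≈ 108, P* ≈ 20.6

From dP/dt = 0 with P > 0: 0.00676N* = 0.731, so N* = 108.
Substitute into dN/dt = 0: 1.18(1 - 108/424) = 0.0426P*.
The bracket is 0.745, giving P* = 0.879/0.0426 = 20.6.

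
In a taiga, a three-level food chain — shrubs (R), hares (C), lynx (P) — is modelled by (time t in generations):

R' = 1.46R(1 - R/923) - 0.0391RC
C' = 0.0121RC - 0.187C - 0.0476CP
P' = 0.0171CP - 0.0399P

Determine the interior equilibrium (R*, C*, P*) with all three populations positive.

R* ≈ 865, C* ≈ 2.33, P* ≈ 216

From dP/dt = 0: 0.0171C* = 0.0399, so C* = 2.33.
From dR/dt = 0: 1.46(1 - R*/923) = 0.0391·2.33, giving R* = 923·(1 - 0.0625) = 865.
From dC/dt = 0: 0.0121·865 - 0.187 = 0.0476P*, so P* = 10.3/0.0476 = 216.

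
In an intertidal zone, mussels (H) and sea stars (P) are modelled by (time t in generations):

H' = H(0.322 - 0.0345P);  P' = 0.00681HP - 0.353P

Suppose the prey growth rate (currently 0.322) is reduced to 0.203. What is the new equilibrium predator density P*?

P* ≈ 5.88

At the interior fixed point, setting dH/dt = 0 with H > 0 fixes P* = (prey growth rate)/(HP coefficient) — independent of the other coefficients.
With the change, P* = 0.203/0.0345 = 5.88; it falls from 9.33.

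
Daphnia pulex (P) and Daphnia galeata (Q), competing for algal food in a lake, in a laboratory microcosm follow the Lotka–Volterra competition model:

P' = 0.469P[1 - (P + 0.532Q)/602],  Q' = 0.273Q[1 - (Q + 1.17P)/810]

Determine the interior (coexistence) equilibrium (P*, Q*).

P* ≈ 453, Q* ≈ 280

Setting both brackets to zero gives the nullclines P + 0.532Q = 602 and 1.17P + Q = 810.
Substituting Q = 810 - 1.17P into the first: P(1 - 0.532·1.17) = 602 - 0.532·810.
So P* = 171/0.378 = 453, and then Q* = 810 - 1.17·453 = 280.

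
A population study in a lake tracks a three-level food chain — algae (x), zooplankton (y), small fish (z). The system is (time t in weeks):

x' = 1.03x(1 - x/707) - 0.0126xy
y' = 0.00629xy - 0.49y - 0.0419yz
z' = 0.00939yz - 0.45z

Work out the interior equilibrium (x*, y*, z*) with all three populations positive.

x* ≈ 293, y* ≈ 47.9, z* ≈ 32.2

From dz/dt = 0: 0.00939y* = 0.45, so y* = 47.9.
From dx/dt = 0: 1.03(1 - x*/707) = 0.0126·47.9, giving x* = 707·(1 - 0.586) = 293.
From dy/dt = 0: 0.00629·293 - 0.49 = 0.0419z*, so z* = 1.35/0.0419 = 32.2.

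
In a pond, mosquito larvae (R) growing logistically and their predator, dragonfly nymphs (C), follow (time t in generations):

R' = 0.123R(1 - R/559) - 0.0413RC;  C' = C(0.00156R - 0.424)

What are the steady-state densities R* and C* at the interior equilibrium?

From dC/dt = 0 with C > 0: 0.00156R* = 0.424, so R* = 272.
Substitute into dR/dt = 0: 0.123(1 - 272/559) = 0.0413C*.
The bracket is 0.514, giving C* = 0.0632/0.0413 = 1.53.

R* ≈ 272, C* ≈ 1.53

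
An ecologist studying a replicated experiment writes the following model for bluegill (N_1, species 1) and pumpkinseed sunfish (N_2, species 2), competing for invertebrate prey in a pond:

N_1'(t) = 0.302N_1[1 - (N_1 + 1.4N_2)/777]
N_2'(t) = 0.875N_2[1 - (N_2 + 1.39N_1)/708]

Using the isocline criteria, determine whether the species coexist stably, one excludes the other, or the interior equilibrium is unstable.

unstable coexistence (outcome depends on initial conditions)

Compare the nullcline intercepts: K1/α12 = 777/1.4 = 555 < K2 = 708; K2/α21 = 708/1.39 = 509 < K1 = 777.
Since both are reversed, neither can invade when rare; the interior point is a saddle.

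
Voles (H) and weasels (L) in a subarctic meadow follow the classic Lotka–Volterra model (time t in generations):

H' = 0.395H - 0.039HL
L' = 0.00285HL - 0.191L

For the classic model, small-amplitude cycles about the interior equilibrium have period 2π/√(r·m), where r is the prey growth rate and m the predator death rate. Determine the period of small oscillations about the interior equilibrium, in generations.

Here r = 0.395 and m = 0.191, so r·m = 0.0754.
ω = √0.0754 = 0.275 per generation, hence T = 2π/ω ≈ 22.9 generations.

T ≈ 22.9 generations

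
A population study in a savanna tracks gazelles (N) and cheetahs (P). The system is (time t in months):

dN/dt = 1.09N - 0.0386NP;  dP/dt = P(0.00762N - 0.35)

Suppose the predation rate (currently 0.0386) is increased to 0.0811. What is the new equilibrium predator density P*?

P* ≈ 13.4

At the interior fixed point, setting dN/dt = 0 with N > 0 fixes P* = (prey growth rate)/(NP coefficient) — independent of the other coefficients.
With the change, P* = 1.09/0.0811 = 13.4; it falls from 28.2.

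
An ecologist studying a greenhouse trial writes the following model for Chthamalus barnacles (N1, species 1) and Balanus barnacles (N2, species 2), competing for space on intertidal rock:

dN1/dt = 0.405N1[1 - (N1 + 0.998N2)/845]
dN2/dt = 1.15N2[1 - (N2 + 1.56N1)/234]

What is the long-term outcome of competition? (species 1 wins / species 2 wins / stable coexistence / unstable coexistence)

species 1 excludes species 2

Compare the nullcline intercepts: K1/α12 = 845/0.998 = 847 > K2 = 234; K2/α21 = 234/1.56 = 150 < K1 = 845.
Since the inequalities point opposite ways, species 1 can invade but species 2 cannot.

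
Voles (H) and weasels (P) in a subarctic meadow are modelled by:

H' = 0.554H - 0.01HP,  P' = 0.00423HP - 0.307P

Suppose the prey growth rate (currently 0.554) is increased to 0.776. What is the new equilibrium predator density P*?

P* ≈ 77.6

At the interior fixed point, setting dH/dt = 0 with H > 0 fixes P* = (prey growth rate)/(HP coefficient) — independent of the other coefficients.
With the change, P* = 0.776/0.01 = 77.6; it rises from 55.4.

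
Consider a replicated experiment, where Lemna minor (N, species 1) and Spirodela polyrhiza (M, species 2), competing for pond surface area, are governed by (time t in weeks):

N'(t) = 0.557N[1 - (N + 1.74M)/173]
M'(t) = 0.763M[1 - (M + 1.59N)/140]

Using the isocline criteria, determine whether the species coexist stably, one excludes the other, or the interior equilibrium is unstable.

unstable coexistence (outcome depends on initial conditions)

Compare the nullcline intercepts: K1/α12 = 173/1.74 = 99.4 < K2 = 140; K2/α21 = 140/1.59 = 88.1 < K1 = 173.
Since both are reversed, neither can invade when rare; the interior point is a saddle.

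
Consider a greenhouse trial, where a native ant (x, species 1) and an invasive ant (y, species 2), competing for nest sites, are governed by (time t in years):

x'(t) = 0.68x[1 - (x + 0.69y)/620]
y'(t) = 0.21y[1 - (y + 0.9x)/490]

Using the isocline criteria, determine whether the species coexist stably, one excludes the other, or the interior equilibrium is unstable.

species 1 excludes species 2

Compare the nullcline intercepts: K1/α12 = 620/0.69 = 899 > K2 = 490; K2/α21 = 490/0.9 = 544 < K1 = 620.
Since the inequalities point opposite ways, species 1 can invade but species 2 cannot.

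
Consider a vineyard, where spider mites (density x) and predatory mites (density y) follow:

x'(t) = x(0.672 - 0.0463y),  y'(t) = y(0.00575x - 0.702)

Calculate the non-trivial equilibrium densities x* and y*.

x* ≈ 122, y* ≈ 14.5

Set dy/dt = 0 with y > 0: 0.00575x - 0.702 = 0, so x* = 0.702/0.00575 = 122.
Set dx/dt = 0 with x > 0: 0.672 - 0.0463y = 0, so y* = 0.672/0.0463 = 14.5.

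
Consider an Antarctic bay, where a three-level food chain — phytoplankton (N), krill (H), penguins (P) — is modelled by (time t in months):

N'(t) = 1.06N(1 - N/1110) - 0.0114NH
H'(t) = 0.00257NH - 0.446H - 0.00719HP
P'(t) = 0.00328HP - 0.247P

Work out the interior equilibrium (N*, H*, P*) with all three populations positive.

From dP/dt = 0: 0.00328H* = 0.247, so H* = 75.3.
From dN/dt = 0: 1.06(1 - N*/1110) = 0.0114·75.3, giving N* = 1110·(1 - 0.81) = 211.
From dH/dt = 0: 0.00257·211 - 0.446 = 0.00719P*, so P* = 0.0963/0.00719 = 13.4.

N* ≈ 211, H* ≈ 75.3, P* ≈ 13.4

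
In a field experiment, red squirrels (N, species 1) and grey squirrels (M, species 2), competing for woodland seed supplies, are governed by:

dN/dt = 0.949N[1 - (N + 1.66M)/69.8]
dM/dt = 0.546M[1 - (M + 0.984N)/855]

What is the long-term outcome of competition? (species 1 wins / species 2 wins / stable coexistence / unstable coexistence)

Compare the nullcline intercepts: K1/α12 = 69.8/1.66 = 42 < K2 = 855; K2/α21 = 855/0.984 = 869 > K1 = 69.8.
Since the inequalities point opposite ways, species 2 can invade but species 1 cannot.

species 2 excludes species 1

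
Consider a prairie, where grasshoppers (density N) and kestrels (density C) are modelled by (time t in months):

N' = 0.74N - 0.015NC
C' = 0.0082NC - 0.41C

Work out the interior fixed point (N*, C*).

Set dC/dt = 0 with C > 0: 0.0082N - 0.41 = 0, so N* = 0.41/0.0082 = 50.
Set dN/dt = 0 with N > 0: 0.74 - 0.015C = 0, so C* = 0.74/0.015 = 49.3.

N* ≈ 50, C* ≈ 49.3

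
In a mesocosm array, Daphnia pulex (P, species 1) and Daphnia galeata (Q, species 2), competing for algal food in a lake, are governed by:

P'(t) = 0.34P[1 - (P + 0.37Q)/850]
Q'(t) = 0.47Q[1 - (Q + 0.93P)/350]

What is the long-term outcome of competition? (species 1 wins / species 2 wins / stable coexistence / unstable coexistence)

species 1 excludes species 2

Compare the nullcline intercepts: K1/α12 = 850/0.37 = 2300 > K2 = 350; K2/α21 = 350/0.93 = 376 < K1 = 850.
Since the inequalities point opposite ways, species 1 can invade but species 2 cannot.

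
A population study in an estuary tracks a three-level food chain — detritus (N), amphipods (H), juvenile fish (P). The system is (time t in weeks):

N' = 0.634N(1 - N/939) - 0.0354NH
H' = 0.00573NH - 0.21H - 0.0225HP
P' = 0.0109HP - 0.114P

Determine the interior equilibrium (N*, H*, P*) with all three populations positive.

N* ≈ 391, H* ≈ 10.5, P* ≈ 90.2

From dP/dt = 0: 0.0109H* = 0.114, so H* = 10.5.
From dN/dt = 0: 0.634(1 - N*/939) = 0.0354·10.5, giving N* = 939·(1 - 0.584) = 391.
From dH/dt = 0: 0.00573·391 - 0.21 = 0.0225P*, so P* = 2.03/0.0225 = 90.2.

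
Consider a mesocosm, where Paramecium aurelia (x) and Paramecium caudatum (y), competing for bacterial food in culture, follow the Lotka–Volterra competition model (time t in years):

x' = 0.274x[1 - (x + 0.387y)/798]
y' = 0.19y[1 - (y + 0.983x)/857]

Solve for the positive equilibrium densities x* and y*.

x* ≈ 753, y* ≈ 117

Setting both brackets to zero gives the nullclines x + 0.387y = 798 and 0.983x + y = 857.
Substituting y = 857 - 0.983x into the first: x(1 - 0.387·0.983) = 798 - 0.387·857.
So x* = 466/0.62 = 753, and then y* = 857 - 0.983·753 = 117.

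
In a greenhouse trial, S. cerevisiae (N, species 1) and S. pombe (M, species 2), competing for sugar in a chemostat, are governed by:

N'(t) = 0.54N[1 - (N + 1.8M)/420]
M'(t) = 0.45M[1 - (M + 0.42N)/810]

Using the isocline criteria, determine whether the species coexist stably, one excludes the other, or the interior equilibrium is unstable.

Compare the nullcline intercepts: K1/α12 = 420/1.8 = 233 < K2 = 810; K2/α21 = 810/0.42 = 1930 > K1 = 420.
Since the inequalities point opposite ways, species 2 can invade but species 1 cannot.

species 2 excludes species 1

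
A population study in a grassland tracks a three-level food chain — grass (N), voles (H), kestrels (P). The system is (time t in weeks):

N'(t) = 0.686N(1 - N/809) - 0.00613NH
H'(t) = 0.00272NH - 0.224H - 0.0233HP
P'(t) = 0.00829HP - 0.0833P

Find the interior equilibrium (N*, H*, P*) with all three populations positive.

From dP/dt = 0: 0.00829H* = 0.0833, so H* = 10.
From dN/dt = 0: 0.686(1 - N*/809) = 0.00613·10, giving N* = 809·(1 - 0.0898) = 736.
From dH/dt = 0: 0.00272·736 - 0.224 = 0.0233P*, so P* = 1.78/0.0233 = 76.3.

N* ≈ 736, H* ≈ 10, P* ≈ 76.3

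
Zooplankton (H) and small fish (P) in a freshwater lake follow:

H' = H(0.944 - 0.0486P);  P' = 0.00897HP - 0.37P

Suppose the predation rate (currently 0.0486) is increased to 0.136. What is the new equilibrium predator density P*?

At the interior fixed point, setting dH/dt = 0 with H > 0 fixes P* = (prey growth rate)/(HP coefficient) — independent of the other coefficients.
With the change, P* = 0.944/0.136 = 6.94; it falls from 19.4.

P* ≈ 6.94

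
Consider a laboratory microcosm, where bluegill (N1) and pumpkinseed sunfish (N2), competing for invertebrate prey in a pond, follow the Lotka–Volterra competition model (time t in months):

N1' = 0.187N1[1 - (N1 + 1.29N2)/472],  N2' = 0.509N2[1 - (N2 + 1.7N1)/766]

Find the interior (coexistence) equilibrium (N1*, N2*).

N1* ≈ 433, N2* ≈ 30.5

Setting both brackets to zero gives the nullclines N1 + 1.29N2 = 472 and 1.7N1 + N2 = 766.
Substituting N2 = 766 - 1.7N1 into the first: N1(1 - 1.29·1.7) = 472 - 1.29·766.
So N1* = -516/-1.19 = 433, and then N2* = 766 - 1.7·433 = 30.5.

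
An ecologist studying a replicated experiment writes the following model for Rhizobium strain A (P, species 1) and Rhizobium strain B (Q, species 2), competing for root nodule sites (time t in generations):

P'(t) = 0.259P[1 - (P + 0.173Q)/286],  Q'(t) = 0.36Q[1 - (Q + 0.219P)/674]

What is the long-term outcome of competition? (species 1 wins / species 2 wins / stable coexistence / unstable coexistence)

Compare the nullcline intercepts: K1/α12 = 286/0.173 = 1650 > K2 = 674; K2/α21 = 674/0.219 = 3080 > K1 = 286.
Since both inequalities hold, each species can invade when rare, so the interior equilibrium is stable.

stable coexistence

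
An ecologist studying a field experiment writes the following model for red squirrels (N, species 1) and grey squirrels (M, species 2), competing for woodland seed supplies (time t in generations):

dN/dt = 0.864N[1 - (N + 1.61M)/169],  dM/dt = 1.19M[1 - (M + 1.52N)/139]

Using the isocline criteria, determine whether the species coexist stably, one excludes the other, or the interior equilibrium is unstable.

Compare the nullcline intercepts: K1/α12 = 169/1.61 = 105 < K2 = 139; K2/α21 = 139/1.52 = 91.4 < K1 = 169.
Since both are reversed, neither can invade when rare; the interior point is a saddle.

unstable coexistence (outcome depends on initial conditions)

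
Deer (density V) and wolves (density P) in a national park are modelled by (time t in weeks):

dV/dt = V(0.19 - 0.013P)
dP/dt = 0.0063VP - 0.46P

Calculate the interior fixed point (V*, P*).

V* ≈ 73, P* ≈ 14.6

Set dP/dt = 0 with P > 0: 0.0063V - 0.46 = 0, so V* = 0.46/0.0063 = 73.
Set dV/dt = 0 with V > 0: 0.19 - 0.013P = 0, so P* = 0.19/0.013 = 14.6.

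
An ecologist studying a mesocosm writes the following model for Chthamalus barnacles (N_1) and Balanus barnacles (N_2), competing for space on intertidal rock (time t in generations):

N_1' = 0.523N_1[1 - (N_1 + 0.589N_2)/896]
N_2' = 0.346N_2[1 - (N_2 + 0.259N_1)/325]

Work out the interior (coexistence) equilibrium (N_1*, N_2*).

Setting both brackets to zero gives the nullclines N_1 + 0.589N_2 = 896 and 0.259N_1 + N_2 = 325.
Substituting N_2 = 325 - 0.259N_1 into the first: N_1(1 - 0.589·0.259) = 896 - 0.589·325.
So N_1* = 705/0.847 = 831, and then N_2* = 325 - 0.259·831 = 110.

N_1* ≈ 831, N_2* ≈ 110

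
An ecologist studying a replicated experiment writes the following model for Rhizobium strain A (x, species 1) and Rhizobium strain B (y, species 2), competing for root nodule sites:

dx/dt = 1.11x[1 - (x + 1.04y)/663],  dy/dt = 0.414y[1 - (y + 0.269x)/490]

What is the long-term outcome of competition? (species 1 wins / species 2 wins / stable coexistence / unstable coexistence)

stable coexistence

Compare the nullcline intercepts: K1/α12 = 663/1.04 = 638 > K2 = 490; K2/α21 = 490/0.269 = 1820 > K1 = 663.
Since both inequalities hold, each species can invade when rare, so the interior equilibrium is stable.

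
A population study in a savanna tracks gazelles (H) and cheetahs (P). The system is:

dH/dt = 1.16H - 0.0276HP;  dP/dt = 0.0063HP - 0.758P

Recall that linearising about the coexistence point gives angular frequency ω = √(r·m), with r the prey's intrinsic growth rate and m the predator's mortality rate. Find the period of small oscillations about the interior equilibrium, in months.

Here r = 1.16 and m = 0.758, so r·m = 0.879.
ω = √0.879 = 0.938 per month, hence T = 2π/ω ≈ 6.7 months.

T ≈ 6.7 months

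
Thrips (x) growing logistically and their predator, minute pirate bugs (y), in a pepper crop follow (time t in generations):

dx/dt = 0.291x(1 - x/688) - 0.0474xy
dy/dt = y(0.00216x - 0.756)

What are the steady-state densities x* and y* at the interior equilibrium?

From dy/dt = 0 with y > 0: 0.00216x* = 0.756, so x* = 350.
Substitute into dx/dt = 0: 0.291(1 - 350/688) = 0.0474y*.
The bracket is 0.491, giving y* = 0.143/0.0474 = 3.02.

x* ≈ 350, y* ≈ 3.02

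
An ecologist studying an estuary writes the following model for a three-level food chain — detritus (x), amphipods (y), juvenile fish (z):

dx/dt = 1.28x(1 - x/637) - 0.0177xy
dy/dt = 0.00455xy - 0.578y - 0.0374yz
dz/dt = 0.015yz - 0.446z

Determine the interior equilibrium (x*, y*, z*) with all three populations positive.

x* ≈ 375, y* ≈ 29.7, z* ≈ 30.2

From dz/dt = 0: 0.015y* = 0.446, so y* = 29.7.
From dx/dt = 0: 1.28(1 - x*/637) = 0.0177·29.7, giving x* = 637·(1 - 0.411) = 375.
From dy/dt = 0: 0.00455·375 - 0.578 = 0.0374z*, so z* = 1.13/0.0374 = 30.2.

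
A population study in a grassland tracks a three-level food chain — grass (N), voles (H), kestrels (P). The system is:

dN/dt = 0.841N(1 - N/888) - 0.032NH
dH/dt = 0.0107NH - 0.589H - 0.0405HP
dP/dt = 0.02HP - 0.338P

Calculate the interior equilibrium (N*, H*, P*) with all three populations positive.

From dP/dt = 0: 0.02H* = 0.338, so H* = 16.9.
From dN/dt = 0: 0.841(1 - N*/888) = 0.032·16.9, giving N* = 888·(1 - 0.643) = 317.
From dH/dt = 0: 0.0107·317 - 0.589 = 0.0405P*, so P* = 2.8/0.0405 = 69.2.

N* ≈ 317, H* ≈ 16.9, P* ≈ 69.2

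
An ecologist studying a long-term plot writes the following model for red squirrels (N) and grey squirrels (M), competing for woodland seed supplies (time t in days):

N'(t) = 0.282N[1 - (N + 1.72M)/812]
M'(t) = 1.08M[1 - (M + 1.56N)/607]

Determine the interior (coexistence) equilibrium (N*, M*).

Setting both brackets to zero gives the nullclines N + 1.72M = 812 and 1.56N + M = 607.
Substituting M = 607 - 1.56N into the first: N(1 - 1.72·1.56) = 812 - 1.72·607.
So N* = -232/-1.68 = 138, and then M* = 607 - 1.56·138 = 392.

N* ≈ 138, M* ≈ 392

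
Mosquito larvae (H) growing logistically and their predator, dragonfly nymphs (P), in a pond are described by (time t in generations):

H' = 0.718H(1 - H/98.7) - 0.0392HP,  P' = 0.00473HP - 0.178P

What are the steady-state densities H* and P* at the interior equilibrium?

H* ≈ 37.6, P* ≈ 11.3

From dP/dt = 0 with P > 0: 0.00473H* = 0.178, so H* = 37.6.
Substitute into dH/dt = 0: 0.718(1 - 37.6/98.7) = 0.0392P*.
The bracket is 0.619, giving P* = 0.444/0.0392 = 11.3.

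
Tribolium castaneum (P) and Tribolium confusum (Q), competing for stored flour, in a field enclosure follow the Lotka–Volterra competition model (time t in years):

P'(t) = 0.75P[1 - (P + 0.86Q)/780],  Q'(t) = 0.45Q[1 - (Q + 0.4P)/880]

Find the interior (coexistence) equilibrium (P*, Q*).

P* ≈ 35.4, Q* ≈ 866

Setting both brackets to zero gives the nullclines P + 0.86Q = 780 and 0.4P + Q = 880.
Substituting Q = 880 - 0.4P into the first: P(1 - 0.86·0.4) = 780 - 0.86·880.
So P* = 23.2/0.656 = 35.4, and then Q* = 880 - 0.4·35.4 = 866.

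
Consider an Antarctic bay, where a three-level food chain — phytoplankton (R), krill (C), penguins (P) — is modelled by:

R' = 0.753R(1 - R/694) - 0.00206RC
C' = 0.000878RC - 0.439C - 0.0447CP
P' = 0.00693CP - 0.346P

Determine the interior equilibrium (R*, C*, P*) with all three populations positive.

R* ≈ 599, C* ≈ 49.9, P* ≈ 1.95

From dP/dt = 0: 0.00693C* = 0.346, so C* = 49.9.
From dR/dt = 0: 0.753(1 - R*/694) = 0.00206·49.9, giving R* = 694·(1 - 0.137) = 599.
From dC/dt = 0: 0.000878·599 - 0.439 = 0.0447P*, so P* = 0.0871/0.0447 = 1.95.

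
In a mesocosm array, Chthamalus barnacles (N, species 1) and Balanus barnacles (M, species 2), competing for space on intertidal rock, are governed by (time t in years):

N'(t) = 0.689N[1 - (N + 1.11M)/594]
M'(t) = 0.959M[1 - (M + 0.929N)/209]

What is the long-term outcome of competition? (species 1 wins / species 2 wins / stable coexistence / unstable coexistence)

species 1 excludes species 2

Compare the nullcline intercepts: K1/α12 = 594/1.11 = 535 > K2 = 209; K2/α21 = 209/0.929 = 225 < K1 = 594.
Since the inequalities point opposite ways, species 1 can invade but species 2 cannot.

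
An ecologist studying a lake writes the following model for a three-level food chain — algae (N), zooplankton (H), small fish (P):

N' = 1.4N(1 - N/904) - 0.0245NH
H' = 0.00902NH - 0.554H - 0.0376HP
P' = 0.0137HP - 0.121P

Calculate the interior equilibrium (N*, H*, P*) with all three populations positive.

N* ≈ 764, H* ≈ 8.83, P* ≈ 169

From dP/dt = 0: 0.0137H* = 0.121, so H* = 8.83.
From dN/dt = 0: 1.4(1 - N*/904) = 0.0245·8.83, giving N* = 904·(1 - 0.155) = 764.
From dH/dt = 0: 0.00902·764 - 0.554 = 0.0376P*, so P* = 6.34/0.0376 = 169.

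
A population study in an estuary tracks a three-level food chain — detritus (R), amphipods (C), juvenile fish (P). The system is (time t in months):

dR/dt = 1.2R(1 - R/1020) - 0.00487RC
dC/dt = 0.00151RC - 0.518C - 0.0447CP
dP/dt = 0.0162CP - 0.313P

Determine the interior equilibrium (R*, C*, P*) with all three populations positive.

R* ≈ 940, C* ≈ 19.3, P* ≈ 20.2

From dP/dt = 0: 0.0162C* = 0.313, so C* = 19.3.
From dR/dt = 0: 1.2(1 - R*/1020) = 0.00487·19.3, giving R* = 1020·(1 - 0.0784) = 940.
From dC/dt = 0: 0.00151·940 - 0.518 = 0.0447P*, so P* = 0.901/0.0447 = 20.2.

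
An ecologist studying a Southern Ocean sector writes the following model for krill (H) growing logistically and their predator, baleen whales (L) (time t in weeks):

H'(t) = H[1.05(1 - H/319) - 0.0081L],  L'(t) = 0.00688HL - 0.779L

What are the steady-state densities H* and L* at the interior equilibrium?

From dL/dt = 0 with L > 0: 0.00688H* = 0.779, so H* = 113.
Substitute into dH/dt = 0: 1.05(1 - 113/319) = 0.0081L*.
The bracket is 0.645, giving L* = 0.677/0.0081 = 83.6.

H* ≈ 113, L* ≈ 83.6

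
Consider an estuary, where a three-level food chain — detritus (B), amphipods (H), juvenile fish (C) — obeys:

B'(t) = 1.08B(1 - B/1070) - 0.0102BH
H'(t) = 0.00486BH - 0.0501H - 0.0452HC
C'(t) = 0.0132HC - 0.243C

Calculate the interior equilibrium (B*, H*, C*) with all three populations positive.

From dC/dt = 0: 0.0132H* = 0.243, so H* = 18.4.
From dB/dt = 0: 1.08(1 - B*/1070) = 0.0102·18.4, giving B* = 1070·(1 - 0.174) = 884.
From dH/dt = 0: 0.00486·884 - 0.0501 = 0.0452C*, so C* = 4.25/0.0452 = 93.9.

B* ≈ 884, H* ≈ 18.4, C* ≈ 93.9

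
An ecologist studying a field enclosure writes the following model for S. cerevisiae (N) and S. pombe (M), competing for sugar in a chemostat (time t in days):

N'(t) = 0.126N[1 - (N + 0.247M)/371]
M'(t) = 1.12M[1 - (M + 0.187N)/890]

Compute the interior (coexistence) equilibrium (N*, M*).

Setting both brackets to zero gives the nullclines N + 0.247M = 371 and 0.187N + M = 890.
Substituting M = 890 - 0.187N into the first: N(1 - 0.247·0.187) = 371 - 0.247·890.
So N* = 151/0.954 = 158, and then M* = 890 - 0.187·158 = 860.

N* ≈ 158, M* ≈ 860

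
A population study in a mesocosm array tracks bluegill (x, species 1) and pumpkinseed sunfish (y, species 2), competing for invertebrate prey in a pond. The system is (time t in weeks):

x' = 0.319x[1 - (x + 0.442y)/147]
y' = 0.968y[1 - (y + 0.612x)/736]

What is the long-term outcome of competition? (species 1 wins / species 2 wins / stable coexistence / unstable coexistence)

species 2 excludes species 1

Compare the nullcline intercepts: K1/α12 = 147/0.442 = 333 < K2 = 736; K2/α21 = 736/0.612 = 1200 > K1 = 147.
Since the inequalities point opposite ways, species 2 can invade but species 1 cannot.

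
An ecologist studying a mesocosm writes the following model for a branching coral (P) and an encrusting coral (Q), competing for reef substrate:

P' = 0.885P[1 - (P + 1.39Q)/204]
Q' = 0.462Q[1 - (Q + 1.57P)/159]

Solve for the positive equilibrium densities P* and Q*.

Setting both brackets to zero gives the nullclines P + 1.39Q = 204 and 1.57P + Q = 159.
Substituting Q = 159 - 1.57P into the first: P(1 - 1.39·1.57) = 204 - 1.39·159.
So P* = -17/-1.18 = 14.4, and then Q* = 159 - 1.57·14.4 = 136.

P* ≈ 14.4, Q* ≈ 136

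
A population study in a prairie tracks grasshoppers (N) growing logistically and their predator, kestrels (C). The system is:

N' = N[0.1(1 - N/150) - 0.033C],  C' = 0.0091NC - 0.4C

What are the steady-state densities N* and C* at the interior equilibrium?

N* ≈ 44, C* ≈ 2.14

From dC/dt = 0 with C > 0: 0.0091N* = 0.4, so N* = 44.
Substitute into dN/dt = 0: 0.1(1 - 44/150) = 0.033C*.
The bracket is 0.707, giving C* = 0.0707/0.033 = 2.14.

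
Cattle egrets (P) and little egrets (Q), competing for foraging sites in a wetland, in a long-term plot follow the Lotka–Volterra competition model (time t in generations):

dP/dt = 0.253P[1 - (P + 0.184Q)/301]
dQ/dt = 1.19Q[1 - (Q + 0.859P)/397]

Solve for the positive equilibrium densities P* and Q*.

P* ≈ 271, Q* ≈ 164

Setting both brackets to zero gives the nullclines P + 0.184Q = 301 and 0.859P + Q = 397.
Substituting Q = 397 - 0.859P into the first: P(1 - 0.184·0.859) = 301 - 0.184·397.
So P* = 228/0.842 = 271, and then Q* = 397 - 0.859·271 = 164.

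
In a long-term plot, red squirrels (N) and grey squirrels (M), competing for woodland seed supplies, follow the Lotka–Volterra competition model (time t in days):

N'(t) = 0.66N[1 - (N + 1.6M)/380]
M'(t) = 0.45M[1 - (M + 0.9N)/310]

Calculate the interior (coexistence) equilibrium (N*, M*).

Setting both brackets to zero gives the nullclines N + 1.6M = 380 and 0.9N + M = 310.
Substituting M = 310 - 0.9N into the first: N(1 - 1.6·0.9) = 380 - 1.6·310.
So N* = -116/-0.44 = 264, and then M* = 310 - 0.9·264 = 72.7.

N* ≈ 264, M* ≈ 72.7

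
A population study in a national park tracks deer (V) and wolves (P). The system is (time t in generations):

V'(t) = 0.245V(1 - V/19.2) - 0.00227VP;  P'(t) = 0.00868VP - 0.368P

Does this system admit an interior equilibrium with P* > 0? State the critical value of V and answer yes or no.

The predator equation gives dP/dt > 0 only when V > 0.368/0.00868 = 42.4.
Without the predator, V → K = 19.2. Since 19.2 < 42.4, the predator cannot invade.

Threshold V = 42.4; K < 42.4, so no, the predator goes extinct.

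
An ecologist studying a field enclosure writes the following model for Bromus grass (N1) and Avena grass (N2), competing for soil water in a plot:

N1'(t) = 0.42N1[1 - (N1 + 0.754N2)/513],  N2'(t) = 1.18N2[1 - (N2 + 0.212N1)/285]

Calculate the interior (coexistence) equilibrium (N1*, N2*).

Setting both brackets to zero gives the nullclines N1 + 0.754N2 = 513 and 0.212N1 + N2 = 285.
Substituting N2 = 285 - 0.212N1 into the first: N1(1 - 0.754·0.212) = 513 - 0.754·285.
So N1* = 298/0.84 = 355, and then N2* = 285 - 0.212·355 = 210.

N1* ≈ 355, N2* ≈ 210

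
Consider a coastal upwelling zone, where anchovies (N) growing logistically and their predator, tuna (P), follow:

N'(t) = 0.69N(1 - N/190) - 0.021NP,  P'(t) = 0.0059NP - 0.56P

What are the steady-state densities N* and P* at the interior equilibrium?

From dP/dt = 0 with P > 0: 0.0059N* = 0.56, so N* = 94.9.
Substitute into dN/dt = 0: 0.69(1 - 94.9/190) = 0.021P*.
The bracket is 0.5, giving P* = 0.345/0.021 = 16.4.

N* ≈ 94.9, P* ≈ 16.4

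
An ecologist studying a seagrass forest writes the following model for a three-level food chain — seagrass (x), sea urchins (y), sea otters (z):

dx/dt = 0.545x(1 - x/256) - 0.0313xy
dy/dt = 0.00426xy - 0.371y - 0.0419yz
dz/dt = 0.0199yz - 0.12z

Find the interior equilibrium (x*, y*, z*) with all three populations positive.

From dz/dt = 0: 0.0199y* = 0.12, so y* = 6.03.
From dx/dt = 0: 0.545(1 - x*/256) = 0.0313·6.03, giving x* = 256·(1 - 0.346) = 167.
From dy/dt = 0: 0.00426·167 - 0.371 = 0.0419z*, so z* = 0.342/0.0419 = 8.16.

x* ≈ 167, y* ≈ 6.03, z* ≈ 8.16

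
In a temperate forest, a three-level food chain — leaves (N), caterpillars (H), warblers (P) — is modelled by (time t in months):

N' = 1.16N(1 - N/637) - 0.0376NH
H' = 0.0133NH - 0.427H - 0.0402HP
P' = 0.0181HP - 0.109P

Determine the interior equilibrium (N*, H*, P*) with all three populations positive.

N* ≈ 513, H* ≈ 6.02, P* ≈ 159

From dP/dt = 0: 0.0181H* = 0.109, so H* = 6.02.
From dN/dt = 0: 1.16(1 - N*/637) = 0.0376·6.02, giving N* = 637·(1 - 0.195) = 513.
From dH/dt = 0: 0.0133·513 - 0.427 = 0.0402P*, so P* = 6.39/0.0402 = 159.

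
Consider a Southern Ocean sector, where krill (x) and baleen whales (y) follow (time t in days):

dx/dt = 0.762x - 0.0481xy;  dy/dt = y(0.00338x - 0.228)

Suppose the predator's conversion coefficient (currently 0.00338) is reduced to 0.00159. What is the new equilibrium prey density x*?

At the interior fixed point, setting dy/dt = 0 with y > 0 fixes x* = (predator death rate)/(xy coefficient) — independent of the other coefficients.
With the change, x* = 0.228/0.00159 = 143; it rises from 67.5.

x* ≈ 143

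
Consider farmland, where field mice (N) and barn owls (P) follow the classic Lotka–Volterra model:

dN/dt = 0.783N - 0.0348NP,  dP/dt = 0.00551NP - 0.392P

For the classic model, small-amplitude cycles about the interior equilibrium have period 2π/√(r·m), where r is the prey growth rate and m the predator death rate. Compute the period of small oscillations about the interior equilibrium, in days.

Here r = 0.783 and m = 0.392, so r·m = 0.307.
ω = √0.307 = 0.554 per day, hence T = 2π/ω ≈ 11.3 days.

T ≈ 11.3 days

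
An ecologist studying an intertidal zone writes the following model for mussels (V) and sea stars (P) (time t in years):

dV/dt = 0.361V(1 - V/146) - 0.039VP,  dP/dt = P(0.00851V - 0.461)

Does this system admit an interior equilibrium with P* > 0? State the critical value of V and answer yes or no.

Threshold V = 54.2; K > 54.2, so yes, the predator persists.

The predator equation gives dP/dt > 0 only when V > 0.461/0.00851 = 54.2.
Without the predator, V → K = 146. Since 146 > 54.2, the predator can invade and persist.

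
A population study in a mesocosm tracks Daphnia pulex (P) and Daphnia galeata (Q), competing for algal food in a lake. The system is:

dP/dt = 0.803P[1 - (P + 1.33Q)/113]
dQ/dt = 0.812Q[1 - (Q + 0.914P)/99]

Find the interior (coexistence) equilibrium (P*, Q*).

P* ≈ 86.6, Q* ≈ 19.9

Setting both brackets to zero gives the nullclines P + 1.33Q = 113 and 0.914P + Q = 99.
Substituting Q = 99 - 0.914P into the first: P(1 - 1.33·0.914) = 113 - 1.33·99.
So P* = -18.7/-0.216 = 86.6, and then Q* = 99 - 0.914·86.6 = 19.9.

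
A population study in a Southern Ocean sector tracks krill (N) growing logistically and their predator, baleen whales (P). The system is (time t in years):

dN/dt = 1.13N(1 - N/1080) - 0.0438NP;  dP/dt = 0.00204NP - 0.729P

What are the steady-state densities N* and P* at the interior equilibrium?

From dP/dt = 0 with P > 0: 0.00204N* = 0.729, so N* = 357.
Substitute into dN/dt = 0: 1.13(1 - 357/1080) = 0.0438P*.
The bracket is 0.669, giving P* = 0.756/0.0438 = 17.3.

N* ≈ 357, P* ≈ 17.3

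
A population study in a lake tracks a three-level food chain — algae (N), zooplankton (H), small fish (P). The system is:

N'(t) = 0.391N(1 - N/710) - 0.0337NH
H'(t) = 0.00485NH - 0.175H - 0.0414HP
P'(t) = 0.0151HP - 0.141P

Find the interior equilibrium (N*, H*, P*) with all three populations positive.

N* ≈ 139, H* ≈ 9.34, P* ≈ 12

From dP/dt = 0: 0.0151H* = 0.141, so H* = 9.34.
From dN/dt = 0: 0.391(1 - N*/710) = 0.0337·9.34, giving N* = 710·(1 - 0.805) = 139.
From dH/dt = 0: 0.00485·139 - 0.175 = 0.0414P*, so P* = 0.497/0.0414 = 12.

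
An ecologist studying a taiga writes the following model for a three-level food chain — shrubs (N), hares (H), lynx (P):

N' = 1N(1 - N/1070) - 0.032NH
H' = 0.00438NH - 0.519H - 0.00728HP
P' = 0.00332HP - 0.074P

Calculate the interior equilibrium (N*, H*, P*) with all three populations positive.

From dP/dt = 0: 0.00332H* = 0.074, so H* = 22.3.
From dN/dt = 0: 1(1 - N*/1070) = 0.032·22.3, giving N* = 1070·(1 - 0.713) = 307.
From dH/dt = 0: 0.00438·307 - 0.519 = 0.00728P*, so P* = 0.825/0.00728 = 113.

N* ≈ 307, H* ≈ 22.3, P* ≈ 113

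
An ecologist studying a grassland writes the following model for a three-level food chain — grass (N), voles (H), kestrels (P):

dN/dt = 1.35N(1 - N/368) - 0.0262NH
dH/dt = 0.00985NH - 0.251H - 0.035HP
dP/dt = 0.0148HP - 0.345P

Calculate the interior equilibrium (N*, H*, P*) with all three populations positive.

From dP/dt = 0: 0.0148H* = 0.345, so H* = 23.3.
From dN/dt = 0: 1.35(1 - N*/368) = 0.0262·23.3, giving N* = 368·(1 - 0.452) = 202.
From dH/dt = 0: 0.00985·202 - 0.251 = 0.035P*, so P* = 1.73/0.035 = 49.5.

N* ≈ 202, H* ≈ 23.3, P* ≈ 49.5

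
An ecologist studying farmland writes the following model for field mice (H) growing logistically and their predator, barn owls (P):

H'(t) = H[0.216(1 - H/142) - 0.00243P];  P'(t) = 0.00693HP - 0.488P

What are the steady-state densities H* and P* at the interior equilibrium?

From dP/dt = 0 with P > 0: 0.00693H* = 0.488, so H* = 70.4.
Substitute into dH/dt = 0: 0.216(1 - 70.4/142) = 0.00243P*.
The bracket is 0.504, giving P* = 0.109/0.00243 = 44.8.

H* ≈ 70.4, P* ≈ 44.8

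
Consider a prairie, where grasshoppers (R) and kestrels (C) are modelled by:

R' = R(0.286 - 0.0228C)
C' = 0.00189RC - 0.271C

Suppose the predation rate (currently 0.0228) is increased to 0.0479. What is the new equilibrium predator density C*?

C* ≈ 5.97

At the interior fixed point, setting dR/dt = 0 with R > 0 fixes C* = (prey growth rate)/(RC coefficient) — independent of the other coefficients.
With the change, C* = 0.286/0.0479 = 5.97; it falls from 12.5.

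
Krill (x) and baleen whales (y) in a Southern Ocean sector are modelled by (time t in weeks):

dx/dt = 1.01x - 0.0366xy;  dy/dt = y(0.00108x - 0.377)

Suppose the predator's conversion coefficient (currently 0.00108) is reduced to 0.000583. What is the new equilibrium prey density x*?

x* ≈ 647

At the interior fixed point, setting dy/dt = 0 with y > 0 fixes x* = (predator death rate)/(xy coefficient) — independent of the other coefficients.
With the change, x* = 0.377/0.000583 = 647; it rises from 349.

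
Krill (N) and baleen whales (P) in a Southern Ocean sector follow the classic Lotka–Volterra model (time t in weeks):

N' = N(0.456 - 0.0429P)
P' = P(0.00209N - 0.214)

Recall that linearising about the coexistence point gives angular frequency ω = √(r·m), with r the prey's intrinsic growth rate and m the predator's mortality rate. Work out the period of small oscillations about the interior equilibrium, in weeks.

Here r = 0.456 and m = 0.214, so r·m = 0.0976.
ω = √0.0976 = 0.312 per week, hence T = 2π/ω ≈ 20.1 weeks.

T ≈ 20.1 weeks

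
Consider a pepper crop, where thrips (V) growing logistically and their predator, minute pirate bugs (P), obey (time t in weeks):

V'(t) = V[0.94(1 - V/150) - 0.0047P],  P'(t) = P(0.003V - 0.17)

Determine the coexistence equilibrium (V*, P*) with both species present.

From dP/dt = 0 with P > 0: 0.003V* = 0.17, so V* = 56.7.
Substitute into dV/dt = 0: 0.94(1 - 56.7/150) = 0.0047P*.
The bracket is 0.622, giving P* = 0.585/0.0047 = 124.

V* ≈ 56.7, P* ≈ 124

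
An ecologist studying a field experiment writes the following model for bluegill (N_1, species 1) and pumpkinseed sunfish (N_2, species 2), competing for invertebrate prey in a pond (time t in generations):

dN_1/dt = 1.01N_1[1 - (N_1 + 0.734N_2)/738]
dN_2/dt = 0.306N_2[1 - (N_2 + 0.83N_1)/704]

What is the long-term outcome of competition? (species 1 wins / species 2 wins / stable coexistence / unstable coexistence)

Compare the nullcline intercepts: K1/α12 = 738/0.734 = 1010 > K2 = 704; K2/α21 = 704/0.83 = 848 > K1 = 738.
Since both inequalities hold, each species can invade when rare, so the interior equilibrium is stable.

stable coexistence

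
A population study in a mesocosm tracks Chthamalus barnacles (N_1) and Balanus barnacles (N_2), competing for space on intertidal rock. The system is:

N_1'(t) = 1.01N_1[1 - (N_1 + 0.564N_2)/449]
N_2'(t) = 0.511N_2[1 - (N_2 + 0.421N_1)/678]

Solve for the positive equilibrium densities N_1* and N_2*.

N_1* ≈ 87.3, N_2* ≈ 641

Setting both brackets to zero gives the nullclines N_1 + 0.564N_2 = 449 and 0.421N_1 + N_2 = 678.
Substituting N_2 = 678 - 0.421N_1 into the first: N_1(1 - 0.564·0.421) = 449 - 0.564·678.
So N_1* = 66.6/0.763 = 87.3, and then N_2* = 678 - 0.421·87.3 = 641.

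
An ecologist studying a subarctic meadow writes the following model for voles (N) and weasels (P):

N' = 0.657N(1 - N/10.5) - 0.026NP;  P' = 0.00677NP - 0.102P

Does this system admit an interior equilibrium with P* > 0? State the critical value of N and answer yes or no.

The predator equation gives dP/dt > 0 only when N > 0.102/0.00677 = 15.1.
Without the predator, N → K = 10.5. Since 10.5 < 15.1, the predator cannot invade.

Threshold N = 15.1; K < 15.1, so no, the predator goes extinct.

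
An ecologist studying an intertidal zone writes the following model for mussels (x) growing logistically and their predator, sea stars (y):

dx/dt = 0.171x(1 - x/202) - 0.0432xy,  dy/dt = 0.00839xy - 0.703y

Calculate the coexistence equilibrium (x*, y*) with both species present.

From dy/dt = 0 with y > 0: 0.00839x* = 0.703, so x* = 83.8.
Substitute into dx/dt = 0: 0.171(1 - 83.8/202) = 0.0432y*.
The bracket is 0.585, giving y* = 0.1/0.0432 = 2.32.

x* ≈ 83.8, y* ≈ 2.32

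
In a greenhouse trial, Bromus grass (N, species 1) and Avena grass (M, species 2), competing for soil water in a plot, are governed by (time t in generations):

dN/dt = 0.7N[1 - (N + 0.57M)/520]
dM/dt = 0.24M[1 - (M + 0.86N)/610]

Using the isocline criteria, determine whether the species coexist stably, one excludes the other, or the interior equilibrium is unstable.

stable coexistence

Compare the nullcline intercepts: K1/α12 = 520/0.57 = 912 > K2 = 610; K2/α21 = 610/0.86 = 709 > K1 = 520.
Since both inequalities hold, each species can invade when rare, so the interior equilibrium is stable.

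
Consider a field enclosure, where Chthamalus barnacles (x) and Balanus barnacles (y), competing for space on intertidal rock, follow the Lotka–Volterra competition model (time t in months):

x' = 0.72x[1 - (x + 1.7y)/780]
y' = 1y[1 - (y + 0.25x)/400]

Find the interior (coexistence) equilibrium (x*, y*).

Setting both brackets to zero gives the nullclines x + 1.7y = 780 and 0.25x + y = 400.
Substituting y = 400 - 0.25x into the first: x(1 - 1.7·0.25) = 780 - 1.7·400.
So x* = 100/0.575 = 174, and then y* = 400 - 0.25·174 = 357.

x* ≈ 174, y* ≈ 357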